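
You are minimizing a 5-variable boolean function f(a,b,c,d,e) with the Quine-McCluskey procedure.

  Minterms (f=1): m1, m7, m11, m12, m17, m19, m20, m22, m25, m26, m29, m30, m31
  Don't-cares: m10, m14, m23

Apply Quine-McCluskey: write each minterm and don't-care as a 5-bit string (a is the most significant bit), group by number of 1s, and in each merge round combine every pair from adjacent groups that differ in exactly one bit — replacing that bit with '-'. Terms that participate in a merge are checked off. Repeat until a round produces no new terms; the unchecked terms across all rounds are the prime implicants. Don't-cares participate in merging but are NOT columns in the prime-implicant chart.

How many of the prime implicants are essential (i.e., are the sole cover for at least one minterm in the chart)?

Round 0: 00001✓ 00111✓ 01010✓ 01011✓ 01100✓ 01110✓ 10001✓ 10011✓ 10100✓ 10110✓ 10111✓ 11001✓ 11010✓ 11101✓ 11110✓ 11111✓
Round 1: -0001 -0111 -1010✓ -1110✓ 01-10✓ 0101- 011-0 1-001 1-110✓ 1-111✓ 10-11 100-1 101-0 1011-✓ 11-01 11-10✓ 111-1 1111-✓
Round 2: -1-10 1-11-
PIs = {-0001, -0111, -1-10, 0101-, 011-0, 1-001, 1-11-, 10-11, 100-1, 101-0, 11-01, 111-1}
Coverage chart:
  m1: -0001 ←essential
  m7: -0111 ←essential
  m11: 0101- ←essential
  m12: 011-0 ←essential
  m17: -0001,1-001,100-1
  m19: 10-11,100-1
  m20: 101-0 ←essential
  m22: 1-11-,101-0
  m25: 1-001,11-01
  m26: -1-10 ←essential
  m29: 11-01,111-1
  m30: -1-10,1-11-
  m31: 1-11-,111-1
Essential: -0001, -0111, -1-10, 0101-, 011-0, 101-0

6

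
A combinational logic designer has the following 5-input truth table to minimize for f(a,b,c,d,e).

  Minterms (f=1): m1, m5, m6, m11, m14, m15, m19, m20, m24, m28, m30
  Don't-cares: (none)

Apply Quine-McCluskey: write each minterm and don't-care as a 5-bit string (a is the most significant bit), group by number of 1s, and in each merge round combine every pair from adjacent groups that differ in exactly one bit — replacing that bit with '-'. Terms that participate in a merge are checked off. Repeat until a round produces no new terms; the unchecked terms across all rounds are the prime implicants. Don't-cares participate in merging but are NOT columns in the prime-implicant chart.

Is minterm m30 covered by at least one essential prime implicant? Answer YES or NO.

[col 0] 00001*, 00101*, 00110*, 01011*, 01110*, 01111*, 10011, 10100*, 11000*, 11100*, 11110*
[col 1] -1110, 0-110, 00-01, 01-11, 0111-, 1-100, 11-00, 111-0
Prime implicants: -1110, 0-110, 00-01, 01-11, 0111-, 1-100, 10011, 11-00, 111-0
PI chart (minterm → PIs covering it):
  1 | 00-01  (sole → essential)
  5 | 00-01  (sole → essential)
  6 | 0-110  (sole → essential)
  11 | 01-11  (sole → essential)
  14 | -1110,0-110,0111-
  15 | 01-11,0111-
  19 | 10011  (sole → essential)
  20 | 1-100  (sole → essential)
  24 | 11-00  (sole → essential)
  28 | 1-100,11-00,111-0
  30 | -1110,111-0
Essential prime implicants: 0-110, 00-01, 01-11, 1-100, 10011, 11-00

NO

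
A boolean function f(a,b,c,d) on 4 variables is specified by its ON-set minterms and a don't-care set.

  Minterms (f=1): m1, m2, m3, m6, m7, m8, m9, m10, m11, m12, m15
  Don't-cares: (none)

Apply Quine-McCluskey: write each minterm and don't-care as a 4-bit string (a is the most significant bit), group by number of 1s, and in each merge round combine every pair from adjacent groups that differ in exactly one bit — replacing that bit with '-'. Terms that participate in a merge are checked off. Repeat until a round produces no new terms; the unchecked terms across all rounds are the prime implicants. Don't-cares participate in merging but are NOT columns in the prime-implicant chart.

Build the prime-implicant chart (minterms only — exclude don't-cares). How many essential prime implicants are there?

[col 0] 0001*, 0010*, 0011*, 0110*, 0111*, 1000*, 1001*, 1010*, 1011*, 1100*, 1111*
[col 1] -001*, -010*, -011*, -111*, 0-10*, 0-11*, 00-1*, 001-*, 011-*, 1-00, 1-11*, 10-0*, 10-1*, 100-*, 101-*
[col 2] --11, -0-1, -01-, 0-1-, 10--
Prime implicants: --11, -0-1, -01-, 0-1-, 1-00, 10--
PI chart (minterm → PIs covering it):
  1 | -0-1  (sole → essential)
  2 | -01-,0-1-
  3 | --11,-0-1,-01-,0-1-
  6 | 0-1-  (sole → essential)
  7 | --11,0-1-
  8 | 1-00,10--
  9 | -0-1,10--
  10 | -01-,10--
  11 | --11,-0-1,-01-,10--
  12 | 1-00  (sole → essential)
  15 | --11  (sole → essential)
Essential prime implicants: --11, -0-1, 0-1-, 1-00

4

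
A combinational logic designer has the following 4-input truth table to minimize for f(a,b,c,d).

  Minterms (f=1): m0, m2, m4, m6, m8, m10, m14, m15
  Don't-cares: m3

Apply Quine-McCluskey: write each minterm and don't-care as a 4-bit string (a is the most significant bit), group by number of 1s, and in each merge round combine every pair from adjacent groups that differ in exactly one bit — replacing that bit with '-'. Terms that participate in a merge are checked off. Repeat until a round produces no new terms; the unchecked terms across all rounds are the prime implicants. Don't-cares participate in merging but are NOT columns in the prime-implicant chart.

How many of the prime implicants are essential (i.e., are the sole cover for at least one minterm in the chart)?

3

size-2^0 implicants → 0000(✓)  0010(✓)  0011(✓)  0100(✓)  0110(✓)  1000(✓)  1010(✓)  1110(✓)  1111(✓)
size-2^1 implicants → -000(✓)  -010(✓)  -110(✓)  0-00(✓)  0-10(✓)  00-0(✓)  001-  01-0(✓)  1-10(✓)  10-0(✓)  111-
size-2^2 implicants → --10  -0-0  0--0
Unchecked terms (primes): --10, -0-0, 0--0, 001-, 111-
Minterm coverage:
  m0 ⊆ -0-0,0--0
  m2 ⊆ --10,-0-0,0--0,001-
  m4 ⊆ 0--0 [E]
  m6 ⊆ --10,0--0
  m8 ⊆ -0-0 [E]
  m10 ⊆ --10,-0-0
  m14 ⊆ --10,111-
  m15 ⊆ 111- [E]
E = {-0-0, 0--0, 111-}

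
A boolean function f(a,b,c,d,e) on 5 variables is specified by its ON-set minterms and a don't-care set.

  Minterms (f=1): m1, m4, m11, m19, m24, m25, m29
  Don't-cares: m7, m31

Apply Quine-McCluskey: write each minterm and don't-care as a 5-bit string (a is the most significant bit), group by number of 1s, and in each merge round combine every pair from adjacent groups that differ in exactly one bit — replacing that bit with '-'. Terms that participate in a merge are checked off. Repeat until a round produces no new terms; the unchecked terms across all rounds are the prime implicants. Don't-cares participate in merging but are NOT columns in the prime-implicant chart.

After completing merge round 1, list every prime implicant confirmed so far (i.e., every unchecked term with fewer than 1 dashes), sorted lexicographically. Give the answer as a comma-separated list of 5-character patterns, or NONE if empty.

size-2^0 implicants → 00001  00100  00111  01011  10011  11000(✓)  11001(✓)  11101(✓)  11111(✓)
size-2^1 implicants → 11-01  1100-  111-1
Unchecked terms (primes): 00001, 00100, 00111, 01011, 10011, 11-01, 1100-, 111-1

00001, 00100, 00111, 01011, 10011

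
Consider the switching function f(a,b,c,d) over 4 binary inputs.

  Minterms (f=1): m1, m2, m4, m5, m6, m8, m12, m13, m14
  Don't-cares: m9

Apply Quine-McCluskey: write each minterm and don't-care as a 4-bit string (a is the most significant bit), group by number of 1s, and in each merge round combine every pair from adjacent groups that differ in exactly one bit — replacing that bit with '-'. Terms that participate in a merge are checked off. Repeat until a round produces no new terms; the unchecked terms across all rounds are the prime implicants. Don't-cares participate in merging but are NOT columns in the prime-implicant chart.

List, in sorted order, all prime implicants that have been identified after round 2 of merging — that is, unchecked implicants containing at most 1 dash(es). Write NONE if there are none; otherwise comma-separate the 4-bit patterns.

0-10

Round 0: 0001✓ 0010✓ 0100✓ 0101✓ 0110✓ 1000✓ 1001✓ 1100✓ 1101✓ 1110✓
Round 1: -001✓ -100✓ -101✓ -110✓ 0-01✓ 0-10 01-0✓ 010-✓ 1-00✓ 1-01✓ 100-✓ 11-0✓ 110-✓
Round 2: --01 -1-0 -10- 1-0-
PIs = {--01, -1-0, -10-, 0-10, 1-0-}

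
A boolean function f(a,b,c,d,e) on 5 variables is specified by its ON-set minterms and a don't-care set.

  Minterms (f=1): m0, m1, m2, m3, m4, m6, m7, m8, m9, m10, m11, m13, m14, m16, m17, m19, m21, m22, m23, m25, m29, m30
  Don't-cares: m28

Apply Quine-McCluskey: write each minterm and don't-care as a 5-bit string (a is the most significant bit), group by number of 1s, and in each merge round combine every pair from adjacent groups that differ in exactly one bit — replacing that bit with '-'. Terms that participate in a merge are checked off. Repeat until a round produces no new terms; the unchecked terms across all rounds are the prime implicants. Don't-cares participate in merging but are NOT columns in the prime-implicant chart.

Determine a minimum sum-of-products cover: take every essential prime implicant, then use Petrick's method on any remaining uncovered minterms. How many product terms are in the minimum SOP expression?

7

size-2^0 implicants → 00000(✓)  00001(✓)  00010(✓)  00011(✓)  00100(✓)  00110(✓)  00111(✓)  01000(✓)  01001(✓)  01010(✓)  01011(✓)  01101(✓)  01110(✓)  10000(✓)  10001(✓)  10011(✓)  10101(✓)  10110(✓)  10111(✓)  11001(✓)  11100(✓)  11101(✓)  11110(✓)
size-2^1 implicants → -0000(✓)  -0001(✓)  -0011(✓)  -0110(✓)  -0111(✓)  -1001(✓)  -1101(✓)  -1110(✓)  0-000(✓)  0-001(✓)  0-010(✓)  0-011(✓)  0-110(✓)  00-00(✓)  00-10(✓)  00-11(✓)  000-0(✓)  000-1(✓)  0000-(✓)  0001-(✓)  001-0(✓)  0011-(✓)  01-01(✓)  01-10(✓)  010-0(✓)  010-1(✓)  0100-(✓)  0101-(✓)  1-001(✓)  1-101(✓)  1-110(✓)  10-01(✓)  10-11(✓)  100-1(✓)  1000-(✓)  101-1(✓)  1011-(✓)  11-01(✓)  111-0  1110-
size-2^2 implicants → --001  --110  -0-11  -00-1  -000-  -011-  -1-01  0--10  0-0-0(✓)  0-0-1(✓)  0-00-(✓)  0-01-(✓)  00--0  00-1-  000--(✓)  010--(✓)  1--01  10--1
size-2^3 implicants → 0-0--
Unchecked terms (primes): --001, --110, -0-11, -00-1, -000-, -011-, -1-01, 0--10, 0-0--, 00--0, 00-1-, 1--01, 10--1, 111-0, 1110-
Minterm coverage:
  m0 ⊆ -000-,0-0--,00--0
  m1 ⊆ --001,-00-1,-000-,0-0--
  m2 ⊆ 0--10,0-0--,00--0,00-1-
  m3 ⊆ -0-11,-00-1,0-0--,00-1-
  m4 ⊆ 00--0 [E]
  m6 ⊆ --110,-011-,0--10,00--0,00-1-
  m7 ⊆ -0-11,-011-,00-1-
  m8 ⊆ 0-0-- [E]
  m9 ⊆ --001,-1-01,0-0--
  m10 ⊆ 0--10,0-0--
  m11 ⊆ 0-0-- [E]
  m13 ⊆ -1-01 [E]
  m14 ⊆ --110,0--10
  m16 ⊆ -000- [E]
  m17 ⊆ --001,-00-1,-000-,1--01,10--1
  m19 ⊆ -0-11,-00-1,10--1
  m21 ⊆ 1--01,10--1
  m22 ⊆ --110,-011-
  m23 ⊆ -0-11,-011-,10--1
  m25 ⊆ --001,-1-01,1--01
  m29 ⊆ -1-01,1--01,1110-
  m30 ⊆ --110,111-0
E = {-000-, -1-01, 0-0--, 00--0}
Petrick residual → --110, -0-11, 1--01
Cover = cde' + b'de + b'c'd' + bd'e + a'c' + a'b'e' + ad'e  |cover|=7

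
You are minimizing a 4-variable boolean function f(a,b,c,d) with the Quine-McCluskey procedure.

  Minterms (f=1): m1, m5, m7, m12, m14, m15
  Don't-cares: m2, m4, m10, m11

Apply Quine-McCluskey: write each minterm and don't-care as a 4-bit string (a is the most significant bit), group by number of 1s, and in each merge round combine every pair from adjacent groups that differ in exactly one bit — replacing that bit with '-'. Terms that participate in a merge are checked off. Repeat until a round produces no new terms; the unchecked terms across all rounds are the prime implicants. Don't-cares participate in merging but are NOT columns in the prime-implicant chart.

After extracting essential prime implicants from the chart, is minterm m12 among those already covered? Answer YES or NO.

NO

[col 0] 0001*, 0010*, 0100*, 0101*, 0111*, 1010*, 1011*, 1100*, 1110*, 1111*
[col 1] -010, -100, -111, 0-01, 01-1, 010-, 1-10*, 1-11*, 101-*, 11-0, 111-*
[col 2] 1-1-
Prime implicants: -010, -100, -111, 0-01, 01-1, 010-, 1-1-, 11-0
PI chart (minterm → PIs covering it):
  1 | 0-01  (sole → essential)
  5 | 0-01,01-1,010-
  7 | -111,01-1
  12 | -100,11-0
  14 | 1-1-,11-0
  15 | -111,1-1-
Essential prime implicants: 0-01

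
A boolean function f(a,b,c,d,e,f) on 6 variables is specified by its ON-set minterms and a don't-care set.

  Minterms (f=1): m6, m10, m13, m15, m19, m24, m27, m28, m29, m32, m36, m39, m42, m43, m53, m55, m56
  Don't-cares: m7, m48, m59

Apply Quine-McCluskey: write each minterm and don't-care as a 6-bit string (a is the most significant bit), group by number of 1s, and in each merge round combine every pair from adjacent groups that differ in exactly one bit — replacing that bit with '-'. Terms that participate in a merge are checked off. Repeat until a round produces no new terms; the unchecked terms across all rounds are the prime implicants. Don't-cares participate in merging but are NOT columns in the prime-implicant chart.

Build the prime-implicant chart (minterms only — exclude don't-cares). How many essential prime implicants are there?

Round 0: 000110✓ 000111✓ 001010✓ 001101✓ 001111✓ 010011✓ 011000✓ 011011✓ 011100✓ 011101✓ 100000✓ 100100✓ 100111✓ 101010✓ 101011✓ 110000✓ 110101✓ 110111✓ 111000✓ 111011✓
Round 1: -00111 -01010 -11000 -11011 0-1101 00-111 00011- 0011-1 01-011 011-00 01110- 1-0000 1-0111 1-1011 100-00 10101- 11-000 1101-1
PIs = {-00111, -01010, -11000, -11011, 0-1101, 00-111, 00011-, 0011-1, 01-011, 011-00, 01110-, 1-0000, 1-0111, 1-1011, 100-00, 10101-, 11-000, 1101-1}
Coverage chart:
  m6: 00011- ←essential
  m10: -01010 ←essential
  m13: 0-1101,0011-1
  m15: 00-111,0011-1
  m19: 01-011 ←essential
  m24: -11000,011-00
  m27: -11011,01-011
  m28: 011-00,01110-
  m29: 0-1101,01110-
  m32: 1-0000,100-00
  m36: 100-00 ←essential
  m39: -00111,1-0111
  m42: -01010,10101-
  m43: 1-1011,10101-
  m53: 1101-1 ←essential
  m55: 1-0111,1101-1
  m56: -11000,11-000
Essential: -01010, 00011-, 01-011, 100-00, 1101-1

5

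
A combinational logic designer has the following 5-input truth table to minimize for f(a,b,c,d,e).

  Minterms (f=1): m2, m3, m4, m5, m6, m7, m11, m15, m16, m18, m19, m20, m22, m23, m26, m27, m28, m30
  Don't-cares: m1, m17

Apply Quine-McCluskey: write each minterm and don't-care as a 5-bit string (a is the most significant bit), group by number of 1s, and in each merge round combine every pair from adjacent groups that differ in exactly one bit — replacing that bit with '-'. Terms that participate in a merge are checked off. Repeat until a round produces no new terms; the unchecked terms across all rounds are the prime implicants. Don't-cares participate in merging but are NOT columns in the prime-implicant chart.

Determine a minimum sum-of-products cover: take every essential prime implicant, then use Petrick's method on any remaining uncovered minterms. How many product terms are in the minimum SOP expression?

size-2^0 implicants → 00001(✓)  00010(✓)  00011(✓)  00100(✓)  00101(✓)  00110(✓)  00111(✓)  01011(✓)  01111(✓)  10000(✓)  10001(✓)  10010(✓)  10011(✓)  10100(✓)  10110(✓)  10111(✓)  11010(✓)  11011(✓)  11100(✓)  11110(✓)
size-2^1 implicants → -0001(✓)  -0010(✓)  -0011(✓)  -0100(✓)  -0110(✓)  -0111(✓)  -1011(✓)  0-011(✓)  0-111(✓)  00-01(✓)  00-10(✓)  00-11(✓)  000-1(✓)  0001-(✓)  001-0(✓)  001-1(✓)  0010-(✓)  0011-(✓)  01-11(✓)  1-010(✓)  1-011(✓)  1-100(✓)  1-110(✓)  10-00(✓)  10-10(✓)  10-11(✓)  100-0(✓)  100-1(✓)  1000-(✓)  1001-(✓)  101-0(✓)  1011-(✓)  11-10(✓)  1101-(✓)  111-0(✓)
size-2^2 implicants → --011  -0-10(✓)  -0-11(✓)  -00-1  -001-(✓)  -01-0  -011-(✓)  0--11  00--1  00-1-(✓)  001--  1--10  1-01-  1-1-0  10--0  10-1-(✓)  100--
size-2^3 implicants → -0-1-
Unchecked terms (primes): --011, -0-1-, -00-1, -01-0, 0--11, 00--1, 001--, 1--10, 1-01-, 1-1-0, 10--0, 100--
Minterm coverage:
  m2 ⊆ -0-1- [E]
  m3 ⊆ --011,-0-1-,-00-1,0--11,00--1
  m4 ⊆ -01-0,001--
  m5 ⊆ 00--1,001--
  m6 ⊆ -0-1-,-01-0,001--
  m7 ⊆ -0-1-,0--11,00--1,001--
  m11 ⊆ --011,0--11
  m15 ⊆ 0--11 [E]
  m16 ⊆ 10--0,100--
  m18 ⊆ -0-1-,1--10,1-01-,10--0,100--
  m19 ⊆ --011,-0-1-,-00-1,1-01-,100--
  m20 ⊆ -01-0,1-1-0,10--0
  m22 ⊆ -0-1-,-01-0,1--10,1-1-0,10--0
  m23 ⊆ -0-1- [E]
  m26 ⊆ 1--10,1-01-
  m27 ⊆ --011,1-01-
  m28 ⊆ 1-1-0 [E]
  m30 ⊆ 1--10,1-1-0
E = {-0-1-, 0--11, 1-1-0}
Petrick residual → 001--, 1-01-, 10--0
Cover = b'd + a'de + a'b'c + ac'd + ace' + ab'e'  |cover|=6

6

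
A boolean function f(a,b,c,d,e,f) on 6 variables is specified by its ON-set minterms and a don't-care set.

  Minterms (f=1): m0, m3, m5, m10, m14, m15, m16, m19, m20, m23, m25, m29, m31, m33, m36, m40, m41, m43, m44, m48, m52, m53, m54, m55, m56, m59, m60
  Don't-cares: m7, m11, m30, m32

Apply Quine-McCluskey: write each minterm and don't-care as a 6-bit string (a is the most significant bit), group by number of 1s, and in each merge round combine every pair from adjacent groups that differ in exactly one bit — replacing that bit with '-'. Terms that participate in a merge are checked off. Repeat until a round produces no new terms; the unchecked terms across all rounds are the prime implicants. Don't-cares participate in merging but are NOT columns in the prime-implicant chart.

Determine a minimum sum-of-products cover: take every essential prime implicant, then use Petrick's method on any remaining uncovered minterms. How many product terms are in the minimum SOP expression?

[col 0] 000000*, 000011*, 000101*, 000111*, 001010*, 001011*, 001110*, 001111*, 010000*, 010011*, 010100*, 010111*, 011001*, 011101*, 011110*, 011111*, 100000*, 100001*, 100100*, 101000*, 101001*, 101011*, 101100*, 110000*, 110100*, 110101*, 110110*, 110111*, 111000*, 111011*, 111100*
[col 1] -00000*, -01011, -10000*, -10100*, -10111, 0-0000*, 0-0011*, 0-0111*, 0-1110*, 0-1111*, 00-011*, 00-111*, 000-11*, 0001-1, 001-10*, 001-11*, 00101-*, 00111-*, 01-111*, 010-00*, 010-11*, 011-01, 0111-1, 01111-*, 1-0000*, 1-0100*, 1-1000*, 1-1011, 1-1100*, 10-000*, 10-001*, 10-100*, 100-00*, 10000-*, 101-00*, 1010-1, 10100-*, 11-000*, 11-100*, 110-00*, 1101-0*, 1101-1*, 11010-*, 11011-*, 111-00*
[col 2] --0000, -10-00, 0--111, 0-0-11, 0-111-, 00--11, 001-1-, 1--000*, 1--100*, 1-0-00*, 1-1-00*, 10--00*, 10-00-, 11--00*, 1101--
[col 3] 1---00
Prime implicants: --0000, -01011, -10-00, -10111, 0--111, 0-0-11, 0-111-, 00--11, 0001-1, 001-1-, 011-01, 0111-1, 1---00, 1-1011, 10-00-, 1010-1, 1101--
PI chart (minterm → PIs covering it):
  0 | --0000  (sole → essential)
  3 | 0-0-11,00--11
  5 | 0001-1  (sole → essential)
  10 | 001-1-  (sole → essential)
  14 | 0-111-,001-1-
  15 | 0--111,0-111-,00--11,001-1-
  16 | --0000,-10-00
  19 | 0-0-11  (sole → essential)
  20 | -10-00  (sole → essential)
  23 | -10111,0--111,0-0-11
  25 | 011-01  (sole → essential)
  29 | 011-01,0111-1
  31 | 0--111,0-111-,0111-1
  33 | 10-00-  (sole → essential)
  36 | 1---00  (sole → essential)
  40 | 1---00,10-00-
  41 | 10-00-,1010-1
  43 | -01011,1-1011,1010-1
  44 | 1---00  (sole → essential)
  48 | --0000,-10-00,1---00
  52 | -10-00,1---00,1101--
  53 | 1101--  (sole → essential)
  54 | 1101--  (sole → essential)
  55 | -10111,1101--
  56 | 1---00  (sole → essential)
  59 | 1-1011  (sole → essential)
  60 | 1---00  (sole → essential)
Essential prime implicants: --0000, -10-00, 0-0-11, 0001-1, 001-1-, 011-01, 1---00, 1-1011, 10-00-, 1101--
Petrick residual → 0--111
Minimum SOP uses 11 PIs: c'd'e'f' + bc'e'f' + a'def + a'c'ef + a'b'c'df + a'b'ce + a'bce'f + ae'f' + acd'ef + ab'd'e' + abc'd

11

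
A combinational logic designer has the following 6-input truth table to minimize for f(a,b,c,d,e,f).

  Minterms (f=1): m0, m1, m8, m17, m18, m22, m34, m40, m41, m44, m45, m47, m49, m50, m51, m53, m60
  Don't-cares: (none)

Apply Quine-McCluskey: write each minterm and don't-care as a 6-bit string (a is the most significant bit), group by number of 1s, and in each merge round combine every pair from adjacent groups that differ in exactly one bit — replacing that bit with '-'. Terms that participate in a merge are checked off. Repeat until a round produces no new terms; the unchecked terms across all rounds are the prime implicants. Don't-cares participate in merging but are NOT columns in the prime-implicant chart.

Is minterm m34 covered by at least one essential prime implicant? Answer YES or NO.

YES

size-2^0 implicants → 000000(✓)  000001(✓)  001000(✓)  010001(✓)  010010(✓)  010110(✓)  100010(✓)  101000(✓)  101001(✓)  101100(✓)  101101(✓)  101111(✓)  110001(✓)  110010(✓)  110011(✓)  110101(✓)  111100(✓)
size-2^1 implicants → -01000  -10001  -10010  0-0001  00-000  00000-  010-10  1-0010  1-1100  101-00(✓)  101-01(✓)  10100-(✓)  1011-1  10110-(✓)  110-01  1100-1  11001-
size-2^2 implicants → 101-0-
Unchecked terms (primes): -01000, -10001, -10010, 0-0001, 00-000, 00000-, 010-10, 1-0010, 1-1100, 101-0-, 1011-1, 110-01, 1100-1, 11001-
Minterm coverage:
  m0 ⊆ 00-000,00000-
  m1 ⊆ 0-0001,00000-
  m8 ⊆ -01000,00-000
  m17 ⊆ -10001,0-0001
  m18 ⊆ -10010,010-10
  m22 ⊆ 010-10 [E]
  m34 ⊆ 1-0010 [E]
  m40 ⊆ -01000,101-0-
  m41 ⊆ 101-0- [E]
  m44 ⊆ 1-1100,101-0-
  m45 ⊆ 101-0-,1011-1
  m47 ⊆ 1011-1 [E]
  m49 ⊆ -10001,110-01,1100-1
  m50 ⊆ -10010,1-0010,11001-
  m51 ⊆ 1100-1,11001-
  m53 ⊆ 110-01 [E]
  m60 ⊆ 1-1100 [E]
E = {010-10, 1-0010, 1-1100, 101-0-, 1011-1, 110-01}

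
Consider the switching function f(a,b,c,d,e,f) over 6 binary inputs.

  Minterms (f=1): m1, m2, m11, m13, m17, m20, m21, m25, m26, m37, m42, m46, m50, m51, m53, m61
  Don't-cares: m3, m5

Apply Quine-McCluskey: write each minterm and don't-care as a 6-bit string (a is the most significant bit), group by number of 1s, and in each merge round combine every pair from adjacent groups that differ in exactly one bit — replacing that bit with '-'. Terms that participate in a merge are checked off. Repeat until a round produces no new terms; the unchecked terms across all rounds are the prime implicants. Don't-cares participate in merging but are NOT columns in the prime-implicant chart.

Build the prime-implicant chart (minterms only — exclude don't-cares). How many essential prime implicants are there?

10

size-2^0 implicants → 000001(✓)  000010(✓)  000011(✓)  000101(✓)  001011(✓)  001101(✓)  010001(✓)  010100(✓)  010101(✓)  011001(✓)  011010  100101(✓)  101010(✓)  101110(✓)  110010(✓)  110011(✓)  110101(✓)  111101(✓)
size-2^1 implicants → -00101(✓)  -10101(✓)  0-0001(✓)  0-0101(✓)  00-011  00-101  000-01(✓)  0000-1  00001-  01-001  010-01(✓)  01010-  1-0101(✓)  101-10  11-101  11001-
size-2^2 implicants → --0101  0-0-01
Unchecked terms (primes): --0101, 0-0-01, 00-011, 00-101, 0000-1, 00001-, 01-001, 01010-, 011010, 101-10, 11-101, 11001-
Minterm coverage:
  m1 ⊆ 0-0-01,0000-1
  m2 ⊆ 00001- [E]
  m11 ⊆ 00-011 [E]
  m13 ⊆ 00-101 [E]
  m17 ⊆ 0-0-01,01-001
  m20 ⊆ 01010- [E]
  m21 ⊆ --0101,0-0-01,01010-
  m25 ⊆ 01-001 [E]
  m26 ⊆ 011010 [E]
  m37 ⊆ --0101 [E]
  m42 ⊆ 101-10 [E]
  m46 ⊆ 101-10 [E]
  m50 ⊆ 11001- [E]
  m51 ⊆ 11001- [E]
  m53 ⊆ --0101,11-101
  m61 ⊆ 11-101 [E]
E = {--0101, 00-011, 00-101, 00001-, 01-001, 01010-, 011010, 101-10, 11-101, 11001-}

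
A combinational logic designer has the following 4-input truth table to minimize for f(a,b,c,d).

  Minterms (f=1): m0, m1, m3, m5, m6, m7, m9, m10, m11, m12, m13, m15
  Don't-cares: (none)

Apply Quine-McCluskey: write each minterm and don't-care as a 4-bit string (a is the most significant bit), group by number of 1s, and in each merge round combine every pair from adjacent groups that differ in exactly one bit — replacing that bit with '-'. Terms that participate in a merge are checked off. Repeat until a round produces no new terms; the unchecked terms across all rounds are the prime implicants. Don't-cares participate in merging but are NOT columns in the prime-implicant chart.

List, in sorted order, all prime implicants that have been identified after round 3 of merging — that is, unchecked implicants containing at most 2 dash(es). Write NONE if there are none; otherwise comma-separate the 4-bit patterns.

size-2^0 implicants → 0000(✓)  0001(✓)  0011(✓)  0101(✓)  0110(✓)  0111(✓)  1001(✓)  1010(✓)  1011(✓)  1100(✓)  1101(✓)  1111(✓)
size-2^1 implicants → -001(✓)  -011(✓)  -101(✓)  -111(✓)  0-01(✓)  0-11(✓)  00-1(✓)  000-  01-1(✓)  011-  1-01(✓)  1-11(✓)  10-1(✓)  101-  11-1(✓)  110-
size-2^2 implicants → --01(✓)  --11(✓)  -0-1(✓)  -1-1(✓)  0--1(✓)  1--1(✓)
size-2^3 implicants → ---1
Unchecked terms (primes): ---1, 000-, 011-, 101-, 110-

000-, 011-, 101-, 110-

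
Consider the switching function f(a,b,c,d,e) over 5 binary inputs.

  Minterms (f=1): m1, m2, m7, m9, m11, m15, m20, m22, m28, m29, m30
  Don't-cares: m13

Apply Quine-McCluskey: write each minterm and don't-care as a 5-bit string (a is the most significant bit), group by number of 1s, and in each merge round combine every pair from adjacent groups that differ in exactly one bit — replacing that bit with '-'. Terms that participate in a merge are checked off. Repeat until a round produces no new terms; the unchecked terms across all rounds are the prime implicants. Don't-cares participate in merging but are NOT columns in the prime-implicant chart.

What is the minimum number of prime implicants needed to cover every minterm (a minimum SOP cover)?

6

[col 0] 00001*, 00010, 00111*, 01001*, 01011*, 01101*, 01111*, 10100*, 10110*, 11100*, 11101*, 11110*
[col 1] -1101, 0-001, 0-111, 01-01*, 01-11*, 010-1*, 011-1*, 1-100*, 1-110*, 101-0*, 111-0*, 1110-
[col 2] 01--1, 1-1-0
Prime implicants: -1101, 0-001, 0-111, 00010, 01--1, 1-1-0, 1110-
PI chart (minterm → PIs covering it):
  1 | 0-001  (sole → essential)
  2 | 00010  (sole → essential)
  7 | 0-111  (sole → essential)
  9 | 0-001,01--1
  11 | 01--1  (sole → essential)
  15 | 0-111,01--1
  20 | 1-1-0  (sole → essential)
  22 | 1-1-0  (sole → essential)
  28 | 1-1-0,1110-
  29 | -1101,1110-
  30 | 1-1-0  (sole → essential)
Essential prime implicants: 0-001, 0-111, 00010, 01--1, 1-1-0
Petrick residual → -1101
Minimum SOP uses 6 PIs: bcd'e + a'c'd'e + a'cde + a'b'c'de' + a'be + ace'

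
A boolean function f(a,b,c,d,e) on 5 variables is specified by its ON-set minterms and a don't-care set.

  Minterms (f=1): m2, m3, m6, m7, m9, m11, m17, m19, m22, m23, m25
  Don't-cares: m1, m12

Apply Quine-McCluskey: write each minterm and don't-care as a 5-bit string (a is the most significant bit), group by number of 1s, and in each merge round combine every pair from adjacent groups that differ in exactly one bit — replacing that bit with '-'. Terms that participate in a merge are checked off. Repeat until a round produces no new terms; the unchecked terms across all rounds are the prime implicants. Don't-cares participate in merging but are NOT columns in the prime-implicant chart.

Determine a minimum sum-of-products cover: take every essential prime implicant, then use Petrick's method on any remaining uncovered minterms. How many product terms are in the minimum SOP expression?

5

Round 0: 00001✓ 00010✓ 00011✓ 00110✓ 00111✓ 01001✓ 01011✓ 01100 10001✓ 10011✓ 10110✓ 10111✓ 11001✓
Round 1: -0001✓ -0011✓ -0110✓ -0111✓ -1001✓ 0-001✓ 0-011✓ 00-10✓ 00-11✓ 000-1✓ 0001-✓ 0011-✓ 010-1✓ 1-001✓ 10-11✓ 100-1✓ 1011-✓
Round 2: --001 -0-11 -00-1 -011- 0-0-1 00-1-
PIs = {--001, -0-11, -00-1, -011-, 0-0-1, 00-1-, 01100}
Coverage chart:
  m2: 00-1- ←essential
  m3: -0-11,-00-1,0-0-1,00-1-
  m6: -011-,00-1-
  m7: -0-11,-011-,00-1-
  m9: --001,0-0-1
  m11: 0-0-1 ←essential
  m17: --001,-00-1
  m19: -0-11,-00-1
  m22: -011- ←essential
  m23: -0-11,-011-
  m25: --001 ←essential
Essential: --001, -011-, 0-0-1, 00-1-
Petrick residual → -0-11
Min cover (5 terms): c'd'e + b'de + b'cd + a'c'e + a'b'd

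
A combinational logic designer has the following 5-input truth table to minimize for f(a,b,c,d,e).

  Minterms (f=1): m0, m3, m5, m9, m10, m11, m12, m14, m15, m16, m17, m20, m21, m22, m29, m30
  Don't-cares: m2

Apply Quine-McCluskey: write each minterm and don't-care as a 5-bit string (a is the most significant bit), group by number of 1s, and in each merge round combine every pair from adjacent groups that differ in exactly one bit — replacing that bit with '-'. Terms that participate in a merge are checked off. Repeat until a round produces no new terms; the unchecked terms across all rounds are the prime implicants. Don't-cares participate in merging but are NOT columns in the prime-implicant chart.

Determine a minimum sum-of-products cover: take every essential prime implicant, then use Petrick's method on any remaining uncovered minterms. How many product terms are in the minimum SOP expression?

9

size-2^0 implicants → 00000(✓)  00010(✓)  00011(✓)  00101(✓)  01001(✓)  01010(✓)  01011(✓)  01100(✓)  01110(✓)  01111(✓)  10000(✓)  10001(✓)  10100(✓)  10101(✓)  10110(✓)  11101(✓)  11110(✓)
size-2^1 implicants → -0000  -0101  -1110  0-010(✓)  0-011(✓)  000-0  0001-(✓)  01-10(✓)  01-11(✓)  010-1  0101-(✓)  011-0  0111-(✓)  1-101  1-110  10-00(✓)  10-01(✓)  1000-(✓)  101-0  1010-(✓)
size-2^2 implicants → 0-01-  01-1-  10-0-
Unchecked terms (primes): -0000, -0101, -1110, 0-01-, 000-0, 01-1-, 010-1, 011-0, 1-101, 1-110, 10-0-, 101-0
Minterm coverage:
  m0 ⊆ -0000,000-0
  m3 ⊆ 0-01- [E]
  m5 ⊆ -0101 [E]
  m9 ⊆ 010-1 [E]
  m10 ⊆ 0-01-,01-1-
  m11 ⊆ 0-01-,01-1-,010-1
  m12 ⊆ 011-0 [E]
  m14 ⊆ -1110,01-1-,011-0
  m15 ⊆ 01-1- [E]
  m16 ⊆ -0000,10-0-
  m17 ⊆ 10-0- [E]
  m20 ⊆ 10-0-,101-0
  m21 ⊆ -0101,1-101,10-0-
  m22 ⊆ 1-110,101-0
  m29 ⊆ 1-101 [E]
  m30 ⊆ -1110,1-110
E = {-0101, 0-01-, 01-1-, 010-1, 011-0, 1-101, 10-0-}
Petrick residual → -0000, 1-110
Cover = b'c'd'e' + b'cd'e + a'c'd + a'bd + a'bc'e + a'bce' + acd'e + acde' + ab'd'  |cover|=9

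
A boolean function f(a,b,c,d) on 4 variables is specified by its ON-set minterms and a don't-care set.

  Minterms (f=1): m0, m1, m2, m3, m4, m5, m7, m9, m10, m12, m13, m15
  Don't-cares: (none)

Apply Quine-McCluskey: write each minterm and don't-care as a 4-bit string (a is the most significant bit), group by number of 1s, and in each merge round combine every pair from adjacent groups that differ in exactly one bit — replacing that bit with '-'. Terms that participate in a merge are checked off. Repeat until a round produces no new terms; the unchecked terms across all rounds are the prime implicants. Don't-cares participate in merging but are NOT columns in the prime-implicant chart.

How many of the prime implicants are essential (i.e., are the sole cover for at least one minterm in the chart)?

4

Round 0: 0000✓ 0001✓ 0010✓ 0011✓ 0100✓ 0101✓ 0111✓ 1001✓ 1010✓ 1100✓ 1101✓ 1111✓
Round 1: -001✓ -010 -100✓ -101✓ -111✓ 0-00✓ 0-01✓ 0-11✓ 00-0✓ 00-1✓ 000-✓ 001-✓ 01-1✓ 010-✓ 1-01✓ 11-1✓ 110-✓
Round 2: --01 -1-1 -10- 0--1 0-0- 00--
PIs = {--01, -010, -1-1, -10-, 0--1, 0-0-, 00--}
Coverage chart:
  m0: 0-0-,00--
  m1: --01,0--1,0-0-,00--
  m2: -010,00--
  m3: 0--1,00--
  m4: -10-,0-0-
  m5: --01,-1-1,-10-,0--1,0-0-
  m7: -1-1,0--1
  m9: --01 ←essential
  m10: -010 ←essential
  m12: -10- ←essential
  m13: --01,-1-1,-10-
  m15: -1-1 ←essential
Essential: --01, -010, -1-1, -10-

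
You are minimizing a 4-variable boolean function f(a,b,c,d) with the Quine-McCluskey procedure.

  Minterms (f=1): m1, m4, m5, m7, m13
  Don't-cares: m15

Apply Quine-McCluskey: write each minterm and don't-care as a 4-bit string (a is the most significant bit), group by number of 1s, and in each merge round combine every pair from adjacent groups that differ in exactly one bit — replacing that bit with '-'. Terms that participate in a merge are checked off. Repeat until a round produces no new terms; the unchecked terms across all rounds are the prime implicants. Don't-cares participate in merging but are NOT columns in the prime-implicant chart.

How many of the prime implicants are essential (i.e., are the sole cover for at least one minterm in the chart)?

3

Round 0: 0001✓ 0100✓ 0101✓ 0111✓ 1101✓ 1111✓
Round 1: -101✓ -111✓ 0-01 01-1✓ 010- 11-1✓
Round 2: -1-1
PIs = {-1-1, 0-01, 010-}
Coverage chart:
  m1: 0-01 ←essential
  m4: 010- ←essential
  m5: -1-1,0-01,010-
  m7: -1-1 ←essential
  m13: -1-1 ←essential
Essential: -1-1, 0-01, 010-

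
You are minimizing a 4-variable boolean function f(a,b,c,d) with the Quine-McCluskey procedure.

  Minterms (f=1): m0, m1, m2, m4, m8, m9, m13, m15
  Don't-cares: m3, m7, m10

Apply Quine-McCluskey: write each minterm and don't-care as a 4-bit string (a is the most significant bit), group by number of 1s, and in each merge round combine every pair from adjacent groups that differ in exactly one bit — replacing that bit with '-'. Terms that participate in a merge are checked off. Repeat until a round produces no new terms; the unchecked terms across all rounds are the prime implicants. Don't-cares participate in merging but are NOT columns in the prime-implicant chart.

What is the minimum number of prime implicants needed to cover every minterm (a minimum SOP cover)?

Round 0: 0000✓ 0001✓ 0010✓ 0011✓ 0100✓ 0111✓ 1000✓ 1001✓ 1010✓ 1101✓ 1111✓
Round 1: -000✓ -001✓ -010✓ -111 0-00 0-11 00-0✓ 00-1✓ 000-✓ 001-✓ 1-01 10-0✓ 100-✓ 11-1
Round 2: -0-0 -00- 00--
PIs = {-0-0, -00-, -111, 0-00, 0-11, 00--, 1-01, 11-1}
Coverage chart:
  m0: -0-0,-00-,0-00,00--
  m1: -00-,00--
  m2: -0-0,00--
  m4: 0-00 ←essential
  m8: -0-0,-00-
  m9: -00-,1-01
  m13: 1-01,11-1
  m15: -111,11-1
Essential: 0-00
Petrick residual → -0-0, -00-, 11-1
Min cover (4 terms): b'd' + b'c' + a'c'd' + abd

4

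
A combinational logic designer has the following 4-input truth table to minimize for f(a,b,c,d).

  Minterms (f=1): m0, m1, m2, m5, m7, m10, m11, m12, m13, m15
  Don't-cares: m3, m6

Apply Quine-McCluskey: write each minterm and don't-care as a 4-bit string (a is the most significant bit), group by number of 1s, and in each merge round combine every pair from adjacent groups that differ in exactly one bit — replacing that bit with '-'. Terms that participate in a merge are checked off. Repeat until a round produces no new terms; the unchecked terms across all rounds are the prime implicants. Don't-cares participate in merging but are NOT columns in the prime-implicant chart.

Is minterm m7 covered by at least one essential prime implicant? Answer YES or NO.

size-2^0 implicants → 0000(✓)  0001(✓)  0010(✓)  0011(✓)  0101(✓)  0110(✓)  0111(✓)  1010(✓)  1011(✓)  1100(✓)  1101(✓)  1111(✓)
size-2^1 implicants → -010(✓)  -011(✓)  -101(✓)  -111(✓)  0-01(✓)  0-10(✓)  0-11(✓)  00-0(✓)  00-1(✓)  000-(✓)  001-(✓)  01-1(✓)  011-(✓)  1-11(✓)  101-(✓)  11-1(✓)  110-
size-2^2 implicants → --11  -01-  -1-1  0--1  0-1-  00--
Unchecked terms (primes): --11, -01-, -1-1, 0--1, 0-1-, 00--, 110-
Minterm coverage:
  m0 ⊆ 00-- [E]
  m1 ⊆ 0--1,00--
  m2 ⊆ -01-,0-1-,00--
  m5 ⊆ -1-1,0--1
  m7 ⊆ --11,-1-1,0--1,0-1-
  m10 ⊆ -01- [E]
  m11 ⊆ --11,-01-
  m12 ⊆ 110- [E]
  m13 ⊆ -1-1,110-
  m15 ⊆ --11,-1-1
E = {-01-, 00--, 110-}

NO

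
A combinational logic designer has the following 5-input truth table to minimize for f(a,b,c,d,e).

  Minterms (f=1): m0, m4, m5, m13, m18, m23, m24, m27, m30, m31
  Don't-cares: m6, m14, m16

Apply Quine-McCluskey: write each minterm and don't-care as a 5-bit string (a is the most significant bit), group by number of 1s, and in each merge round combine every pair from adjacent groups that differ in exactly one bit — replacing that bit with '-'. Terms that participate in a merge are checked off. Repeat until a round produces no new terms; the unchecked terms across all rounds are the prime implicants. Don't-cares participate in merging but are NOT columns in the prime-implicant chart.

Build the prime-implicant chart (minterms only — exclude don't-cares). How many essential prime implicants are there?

size-2^0 implicants → 00000(✓)  00100(✓)  00101(✓)  00110(✓)  01101(✓)  01110(✓)  10000(✓)  10010(✓)  10111(✓)  11000(✓)  11011(✓)  11110(✓)  11111(✓)
size-2^1 implicants → -0000  -1110  0-101  0-110  00-00  001-0  0010-  1-000  1-111  100-0  11-11  1111-
Unchecked terms (primes): -0000, -1110, 0-101, 0-110, 00-00, 001-0, 0010-, 1-000, 1-111, 100-0, 11-11, 1111-
Minterm coverage:
  m0 ⊆ -0000,00-00
  m4 ⊆ 00-00,001-0,0010-
  m5 ⊆ 0-101,0010-
  m13 ⊆ 0-101 [E]
  m18 ⊆ 100-0 [E]
  m23 ⊆ 1-111 [E]
  m24 ⊆ 1-000 [E]
  m27 ⊆ 11-11 [E]
  m30 ⊆ -1110,1111-
  m31 ⊆ 1-111,11-11,1111-
E = {0-101, 1-000, 1-111, 100-0, 11-11}

5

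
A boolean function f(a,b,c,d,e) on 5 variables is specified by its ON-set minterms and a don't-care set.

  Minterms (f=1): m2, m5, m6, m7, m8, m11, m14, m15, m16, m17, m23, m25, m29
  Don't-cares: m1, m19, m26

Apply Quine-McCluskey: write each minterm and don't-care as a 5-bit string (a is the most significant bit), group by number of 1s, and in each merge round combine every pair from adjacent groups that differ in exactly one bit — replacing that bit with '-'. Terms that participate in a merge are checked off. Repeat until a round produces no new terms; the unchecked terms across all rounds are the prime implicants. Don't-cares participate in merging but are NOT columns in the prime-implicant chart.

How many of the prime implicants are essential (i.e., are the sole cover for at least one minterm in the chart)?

size-2^0 implicants → 00001(✓)  00010(✓)  00101(✓)  00110(✓)  00111(✓)  01000  01011(✓)  01110(✓)  01111(✓)  10000(✓)  10001(✓)  10011(✓)  10111(✓)  11001(✓)  11010  11101(✓)
size-2^1 implicants → -0001  -0111  0-110(✓)  0-111(✓)  00-01  00-10  001-1  0011-(✓)  01-11  0111-(✓)  1-001  10-11  100-1  1000-  11-01
size-2^2 implicants → 0-11-
Unchecked terms (primes): -0001, -0111, 0-11-, 00-01, 00-10, 001-1, 01-11, 01000, 1-001, 10-11, 100-1, 1000-, 11-01, 11010
Minterm coverage:
  m2 ⊆ 00-10 [E]
  m5 ⊆ 00-01,001-1
  m6 ⊆ 0-11-,00-10
  m7 ⊆ -0111,0-11-,001-1
  m8 ⊆ 01000 [E]
  m11 ⊆ 01-11 [E]
  m14 ⊆ 0-11- [E]
  m15 ⊆ 0-11-,01-11
  m16 ⊆ 1000- [E]
  m17 ⊆ -0001,1-001,100-1,1000-
  m23 ⊆ -0111,10-11
  m25 ⊆ 1-001,11-01
  m29 ⊆ 11-01 [E]
E = {0-11-, 00-10, 01-11, 01000, 1000-, 11-01}

6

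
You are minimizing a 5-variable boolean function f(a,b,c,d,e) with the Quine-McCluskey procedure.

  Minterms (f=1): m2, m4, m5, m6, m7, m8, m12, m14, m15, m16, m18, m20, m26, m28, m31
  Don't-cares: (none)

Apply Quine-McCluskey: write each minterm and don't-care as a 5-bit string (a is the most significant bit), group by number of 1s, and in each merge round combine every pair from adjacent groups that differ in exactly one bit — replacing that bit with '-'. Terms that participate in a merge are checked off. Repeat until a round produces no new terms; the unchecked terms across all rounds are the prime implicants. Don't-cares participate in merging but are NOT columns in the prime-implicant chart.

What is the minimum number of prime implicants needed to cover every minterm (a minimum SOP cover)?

8

[col 0] 00010*, 00100*, 00101*, 00110*, 00111*, 01000*, 01100*, 01110*, 01111*, 10000*, 10010*, 10100*, 11010*, 11100*, 11111*
[col 1] -0010, -0100*, -1100*, -1111, 0-100*, 0-110*, 0-111*, 00-10, 001-0*, 001-1*, 0010-*, 0011-*, 01-00, 011-0*, 0111-*, 1-010, 1-100*, 10-00, 100-0
[col 2] --100, 0-1-0, 0-11-, 001--
Prime implicants: --100, -0010, -1111, 0-1-0, 0-11-, 00-10, 001--, 01-00, 1-010, 10-00, 100-0
PI chart (minterm → PIs covering it):
  2 | -0010,00-10
  4 | --100,0-1-0,001--
  5 | 001--  (sole → essential)
  6 | 0-1-0,0-11-,00-10,001--
  7 | 0-11-,001--
  8 | 01-00  (sole → essential)
  12 | --100,0-1-0,01-00
  14 | 0-1-0,0-11-
  15 | -1111,0-11-
  16 | 10-00,100-0
  18 | -0010,1-010,100-0
  20 | --100,10-00
  26 | 1-010  (sole → essential)
  28 | --100  (sole → essential)
  31 | -1111  (sole → essential)
Essential prime implicants: --100, -1111, 001--, 01-00, 1-010
Petrick residual → -0010, 0-1-0, 10-00
Minimum SOP uses 8 PIs: cd'e' + b'c'de' + bcde + a'ce' + a'b'c + a'bd'e' + ac'de' + ab'd'e'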